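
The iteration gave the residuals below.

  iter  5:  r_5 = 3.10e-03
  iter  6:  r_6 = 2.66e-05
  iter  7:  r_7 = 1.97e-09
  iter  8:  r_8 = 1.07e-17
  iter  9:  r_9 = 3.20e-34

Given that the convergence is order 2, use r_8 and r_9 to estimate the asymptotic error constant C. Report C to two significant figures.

2.8

C ≈ r_9 / r_8^2
  = 3.20e-34 / (1.07e-17)^2
  = 3.20e-34 / 1.1449e-34 ≈ 2.795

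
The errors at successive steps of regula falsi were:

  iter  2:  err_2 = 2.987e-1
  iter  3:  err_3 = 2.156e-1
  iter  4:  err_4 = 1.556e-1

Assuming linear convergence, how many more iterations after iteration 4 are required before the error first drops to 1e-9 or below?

Rate ρ ≈ err_4/err_3 = 1.556e-1/2.156e-1 = 0.7217.
After j more steps, err_{4+j} ≈ 1.556e-1·ρ^j; need ρ^j ≤ 1e-9/1.556e-1 = 6.42674e-09.
j ≥ ln(6.42674e-09)/ln(0.7217) = -18.8628/-0.32615 = 57.835.
So 58 more iterations are needed.

58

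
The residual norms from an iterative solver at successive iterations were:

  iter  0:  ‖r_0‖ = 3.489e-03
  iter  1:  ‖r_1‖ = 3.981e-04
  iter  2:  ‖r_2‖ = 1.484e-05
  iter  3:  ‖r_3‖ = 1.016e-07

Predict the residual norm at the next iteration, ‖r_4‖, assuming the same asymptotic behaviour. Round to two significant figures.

5.3e-11

First estimate the order: p ≈ ln(‖r_3‖/‖r_2‖) / ln(‖r_2‖/‖r_1‖) = ln(1.016e-07/1.484e-05)/ln(1.484e-05/3.981e-04) = ln(0.00684636)/ln(0.0372771) ≈ 1.5152.
Then ‖r_4‖ ≈ ‖r_3‖·(‖r_3‖/‖r_2‖)^p = 1.016e-07·(0.00684636)^1.5152 = 1.016e-07·0.000525156 ≈ 5.336e-11.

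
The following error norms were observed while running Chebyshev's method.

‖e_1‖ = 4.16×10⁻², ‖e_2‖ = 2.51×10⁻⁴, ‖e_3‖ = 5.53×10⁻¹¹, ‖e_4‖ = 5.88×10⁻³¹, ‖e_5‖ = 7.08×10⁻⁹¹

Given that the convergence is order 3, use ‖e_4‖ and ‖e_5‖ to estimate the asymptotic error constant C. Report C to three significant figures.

3.48

C ≈ ‖e_5‖ / ‖e_4‖^3
  = 7.08×10⁻⁹¹ / (5.88×10⁻³¹)^3
  = 7.08×10⁻⁹¹ / 2.03297e-91 ≈ 3.4826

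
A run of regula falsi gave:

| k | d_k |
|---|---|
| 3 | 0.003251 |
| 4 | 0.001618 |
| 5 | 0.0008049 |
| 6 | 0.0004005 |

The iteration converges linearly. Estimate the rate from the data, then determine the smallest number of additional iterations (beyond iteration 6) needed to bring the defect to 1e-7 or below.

12

Rate ρ ≈ d_6/d_5 = 0.0004005/0.0008049 = 0.4976.
After j more steps, d_{6+j} ≈ 0.0004005·ρ^j; need ρ^j ≤ 1e-7/0.0004005 = 0.000249688.
j ≥ ln(0.000249688)/ln(0.4976) = -8.2953/-0.69796 = 11.885.
So 12 more iterations are needed.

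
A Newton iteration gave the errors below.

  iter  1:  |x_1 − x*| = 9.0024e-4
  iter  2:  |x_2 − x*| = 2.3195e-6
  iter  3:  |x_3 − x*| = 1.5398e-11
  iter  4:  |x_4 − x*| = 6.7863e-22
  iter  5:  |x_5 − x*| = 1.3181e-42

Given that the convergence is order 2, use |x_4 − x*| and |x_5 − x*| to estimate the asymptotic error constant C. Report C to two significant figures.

2.9

C ≈ |x_5 − x*| / |x_4 − x*|^2
  = 1.3181e-42 / (6.7863e-22)^2
  = 1.3181e-42 / 4.60539e-43 ≈ 2.8621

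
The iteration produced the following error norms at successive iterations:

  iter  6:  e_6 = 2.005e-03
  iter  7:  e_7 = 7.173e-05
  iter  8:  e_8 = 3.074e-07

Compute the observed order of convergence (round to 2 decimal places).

1.64

p ≈ ln(e_8/e_7) / ln(e_7/e_6)
  = ln(3.074e-07/7.173e-05) / ln(7.173e-05/2.005e-03)
  = ln(0.00428552) / ln(0.0357756)
  = -5.45251 / -3.33049 ≈ 1.63715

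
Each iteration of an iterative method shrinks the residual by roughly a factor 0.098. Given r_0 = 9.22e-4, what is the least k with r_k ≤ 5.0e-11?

After k steps, r_k ≈ 9.22e-4·0.098^k.
Need 0.098^k ≤ 5.0e-11/9.22e-4 = 5.42299e-08.
k ≥ ln(5.42299e-08)/ln(0.098) = -16.7300/-2.32279 = 7.203.
Smallest integer k = 8.

8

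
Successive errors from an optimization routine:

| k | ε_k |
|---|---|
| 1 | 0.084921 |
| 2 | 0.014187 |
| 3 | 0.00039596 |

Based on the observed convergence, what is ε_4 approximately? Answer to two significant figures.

3.1e-7

First estimate the order: p ≈ ln(ε_3/ε_2) / ln(ε_2/ε_1) = ln(0.00039596/0.014187)/ln(0.014187/0.084921) = ln(0.0279101)/ln(0.167061) ≈ 2.0000.
Then ε_4 ≈ ε_3·(ε_3/ε_2)^p = 0.00039596·(0.0279101)^2.0000 = 0.00039596·0.000778974 ≈ 3.084e-07.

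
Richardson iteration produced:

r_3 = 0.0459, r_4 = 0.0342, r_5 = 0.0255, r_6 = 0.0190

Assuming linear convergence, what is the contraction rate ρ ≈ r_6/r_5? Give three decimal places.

0.745

ρ ≈ r_6/r_5 = 0.0190/0.0255 = 0.74510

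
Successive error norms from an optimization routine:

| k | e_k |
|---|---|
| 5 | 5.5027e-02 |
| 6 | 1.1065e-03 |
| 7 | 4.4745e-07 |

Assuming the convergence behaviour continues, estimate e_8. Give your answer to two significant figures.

First estimate the order: p ≈ ln(e_7/e_6) / ln(e_6/e_5) = ln(4.4745e-07/1.1065e-03)/ln(1.1065e-03/5.5027e-02) = ln(0.000404383)/ln(0.0201083) ≈ 2.0000.
Then e_8 ≈ e_7·(e_7/e_6)^p = 4.4745e-07·(0.000404383)^2.0000 = 4.4745e-07·1.63526e-07 ≈ 7.317e-14.

7.3e-14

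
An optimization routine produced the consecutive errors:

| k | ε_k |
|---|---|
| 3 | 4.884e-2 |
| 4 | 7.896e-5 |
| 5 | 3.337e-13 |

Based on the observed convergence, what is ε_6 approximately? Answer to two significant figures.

First estimate the order: p ≈ ln(ε_5/ε_4) / ln(ε_4/ε_3) = ln(3.337e-13/7.896e-5)/ln(7.896e-5/4.884e-2) = ln(4.22619e-09)/ln(0.00161671) ≈ 3.0000.
Then ε_6 ≈ ε_5·(ε_5/ε_4)^p = 3.337e-13·(4.22619e-09)^3.0000 = 3.337e-13·7.54826e-26 ≈ 2.519e-38.

2.5e-38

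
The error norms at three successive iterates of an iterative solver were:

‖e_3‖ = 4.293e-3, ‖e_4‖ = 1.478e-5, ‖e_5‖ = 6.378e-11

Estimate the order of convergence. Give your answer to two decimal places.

p ≈ ln(‖e_5‖/‖e_4‖) / ln(‖e_4‖/‖e_3‖)
  = ln(6.378e-11/1.478e-5) / ln(1.478e-5/4.293e-3)
  = ln(4.31529e-06) / ln(0.00344281)
  = -12.35335 / -5.67147 ≈ 2.17816

2.18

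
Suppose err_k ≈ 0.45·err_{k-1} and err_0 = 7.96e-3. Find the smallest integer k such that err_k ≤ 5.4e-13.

After k steps, err_k ≈ 7.96e-3·0.45^k.
Need 0.45^k ≤ 5.4e-13/7.96e-3 = 6.78392e-11.
k ≥ ln(6.78392e-11)/ln(0.45) = -23.4139/-0.79851 = 29.322.
Smallest integer k = 30.

30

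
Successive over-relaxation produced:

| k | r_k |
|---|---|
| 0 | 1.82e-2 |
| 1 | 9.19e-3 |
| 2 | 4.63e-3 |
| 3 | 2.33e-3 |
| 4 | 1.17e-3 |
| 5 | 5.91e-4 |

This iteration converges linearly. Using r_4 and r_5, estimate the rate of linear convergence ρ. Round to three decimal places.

ρ ≈ r_5/r_4 = 5.91e-4/1.17e-3 = 0.50513

0.505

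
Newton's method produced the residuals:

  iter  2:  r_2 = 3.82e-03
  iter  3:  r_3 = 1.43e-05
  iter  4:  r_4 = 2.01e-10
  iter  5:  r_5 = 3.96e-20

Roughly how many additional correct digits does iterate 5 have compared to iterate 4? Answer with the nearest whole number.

Digits gained ≈ log₁₀(r_4/r_5) = log₁₀(2.01e-10/3.96e-20) = log₁₀(5.07576e+09) ≈ 9.706.

10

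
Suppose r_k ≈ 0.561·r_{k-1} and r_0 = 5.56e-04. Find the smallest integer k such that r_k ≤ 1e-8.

After k steps, r_k ≈ 5.56e-04·0.561^k.
Need 0.561^k ≤ 1e-8/5.56e-04 = 1.79856e-05.
k ≥ ln(1.79856e-05)/ln(0.561) = -10.9259/-0.57803 = 18.902.
Smallest integer k = 19.

19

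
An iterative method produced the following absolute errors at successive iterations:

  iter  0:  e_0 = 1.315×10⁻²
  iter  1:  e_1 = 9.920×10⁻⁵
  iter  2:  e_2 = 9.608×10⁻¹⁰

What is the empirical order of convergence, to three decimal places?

2.362

p ≈ ln(e_2/e_1) / ln(e_1/e_0)
  = ln(9.608×10⁻¹⁰/9.920×10⁻⁵) / ln(9.920×10⁻⁵/1.315×10⁻²)
  = ln(9.68548e-06) / ln(0.00754373)
  = -11.544883 / -4.887039 ≈ 2.362347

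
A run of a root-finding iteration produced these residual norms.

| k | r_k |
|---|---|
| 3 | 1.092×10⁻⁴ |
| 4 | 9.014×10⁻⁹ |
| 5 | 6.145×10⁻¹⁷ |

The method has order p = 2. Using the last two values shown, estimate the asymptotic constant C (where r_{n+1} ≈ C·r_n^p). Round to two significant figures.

C ≈ r_5 / r_4^2
  = 6.145×10⁻¹⁷ / (9.014×10⁻⁹)^2
  = 6.145×10⁻¹⁷ / 8.12522e-17 ≈ 0.75629

0.76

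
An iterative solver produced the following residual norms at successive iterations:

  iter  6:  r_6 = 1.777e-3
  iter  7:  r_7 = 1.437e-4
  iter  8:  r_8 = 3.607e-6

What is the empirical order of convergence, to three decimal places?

p ≈ ln(r_8/r_7) / ln(r_7/r_6)
  = ln(3.607e-6/1.437e-4) / ln(1.437e-4/1.777e-3)
  = ln(0.0251009) / ln(0.0808666)
  = -3.684852 / -2.514954 ≈ 1.465177

1.465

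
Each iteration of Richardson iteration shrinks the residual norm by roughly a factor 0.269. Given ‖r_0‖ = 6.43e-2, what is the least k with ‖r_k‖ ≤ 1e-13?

After k steps, ‖r_k‖ ≈ 6.43e-2·0.269^k.
Need 0.269^k ≤ 1e-13/6.43e-2 = 1.55521e-12.
k ≥ ln(1.55521e-12)/ln(0.269) = -27.1894/-1.31304 = 20.707.
Smallest integer k = 21.

21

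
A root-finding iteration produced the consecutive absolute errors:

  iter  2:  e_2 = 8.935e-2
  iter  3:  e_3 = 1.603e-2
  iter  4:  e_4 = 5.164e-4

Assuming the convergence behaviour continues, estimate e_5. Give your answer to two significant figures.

First estimate the order: p ≈ ln(e_4/e_3) / ln(e_3/e_2) = ln(5.164e-4/1.603e-2)/ln(1.603e-2/8.935e-2) = ln(0.0322146)/ln(0.179407) ≈ 1.9995.
Then e_5 ≈ e_4·(e_4/e_3)^p = 5.164e-4·(0.0322146)^1.9995 = 5.164e-4·0.00103956 ≈ 5.368e-07.

5.4e-7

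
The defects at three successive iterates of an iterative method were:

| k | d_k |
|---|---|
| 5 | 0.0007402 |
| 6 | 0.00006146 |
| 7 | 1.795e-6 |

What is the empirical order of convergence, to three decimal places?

p ≈ ln(d_7/d_6) / ln(d_6/d_5)
  = ln(1.795e-6/0.00006146) / ln(0.00006146/0.0007402)
  = ln(0.029206) / ln(0.0830316)
  = -3.533381 / -2.488534 ≈ 1.419864

1.420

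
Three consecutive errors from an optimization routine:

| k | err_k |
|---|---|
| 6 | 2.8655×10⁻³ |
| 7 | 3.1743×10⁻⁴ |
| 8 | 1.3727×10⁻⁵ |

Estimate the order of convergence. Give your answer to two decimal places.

1.43

p ≈ ln(err_8/err_7) / ln(err_7/err_6)
  = ln(1.3727×10⁻⁵/3.1743×10⁻⁴) / ln(3.1743×10⁻⁴/2.8655×10⁻³)
  = ln(0.0432442) / ln(0.110776)
  = -3.14089 / -2.20025 ≈ 1.42752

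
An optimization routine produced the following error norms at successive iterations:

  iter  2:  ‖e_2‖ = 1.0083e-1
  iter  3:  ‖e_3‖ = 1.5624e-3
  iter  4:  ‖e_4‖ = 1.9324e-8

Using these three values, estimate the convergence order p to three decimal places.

2.712

p ≈ ln(‖e_4‖/‖e_3‖) / ln(‖e_3‖/‖e_2‖)
  = ln(1.9324e-8/1.5624e-3) / ln(1.5624e-3/1.0083e-1)
  = ln(1.23682e-05) / ln(0.0154954)
  = -11.300382 / -4.167212 ≈ 2.711737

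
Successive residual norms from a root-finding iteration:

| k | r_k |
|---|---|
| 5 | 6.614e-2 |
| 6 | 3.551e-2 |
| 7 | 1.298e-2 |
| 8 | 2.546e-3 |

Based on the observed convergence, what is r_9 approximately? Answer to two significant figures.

First estimate the order: p ≈ ln(r_8/r_7) / ln(r_7/r_6) = ln(2.546e-3/1.298e-2)/ln(1.298e-2/3.551e-2) = ln(0.196148)/ln(0.365531) ≈ 1.6185.
Then r_9 ≈ r_8·(r_8/r_7)^p = 2.546e-3·(0.196148)^1.6185 = 2.546e-3·0.0716221 ≈ 0.0001823.

1.8e-4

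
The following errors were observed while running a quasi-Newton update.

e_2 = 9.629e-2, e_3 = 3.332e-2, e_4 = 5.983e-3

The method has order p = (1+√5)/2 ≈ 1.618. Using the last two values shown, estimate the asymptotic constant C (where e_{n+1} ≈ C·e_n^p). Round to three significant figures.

1.47

C ≈ e_4 / e_3^1.618
  = 5.983e-3 / (3.332e-2)^1.618
  = 5.983e-3 / 0.00407133 ≈ 1.4695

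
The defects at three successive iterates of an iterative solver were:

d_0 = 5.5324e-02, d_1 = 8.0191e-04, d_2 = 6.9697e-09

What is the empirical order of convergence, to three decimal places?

2.752

p ≈ ln(d_2/d_1) / ln(d_1/d_0)
  = ln(6.9697e-09/8.0191e-04) / ln(8.0191e-04/5.5324e-02)
  = ln(8.69137e-06) / ln(0.0144948)
  = -11.653180 / -4.233965 ≈ 2.752309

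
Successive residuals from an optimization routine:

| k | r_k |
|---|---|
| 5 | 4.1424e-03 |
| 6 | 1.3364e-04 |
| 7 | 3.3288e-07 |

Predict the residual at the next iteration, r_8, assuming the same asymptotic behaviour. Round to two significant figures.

9.5e-12

First estimate the order: p ≈ ln(r_7/r_6) / ln(r_6/r_5) = ln(3.3288e-07/1.3364e-04)/ln(1.3364e-04/4.1424e-03) = ln(0.00249087)/ln(0.0322615) ≈ 1.7459.
Then r_8 ≈ r_7·(r_7/r_6)^p = 3.3288e-07·(0.00249087)^1.7459 = 3.3288e-07·2.84636e-05 ≈ 9.475e-12.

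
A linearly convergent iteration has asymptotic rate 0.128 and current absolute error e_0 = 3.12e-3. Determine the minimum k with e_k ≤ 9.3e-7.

After k steps, e_k ≈ 3.12e-3·0.128^k.
Need 0.128^k ≤ 9.3e-7/3.12e-3 = 0.000298077.
k ≥ ln(0.000298077)/ln(0.128) = -8.1182/-2.05573 = 3.949.
Smallest integer k = 4.

4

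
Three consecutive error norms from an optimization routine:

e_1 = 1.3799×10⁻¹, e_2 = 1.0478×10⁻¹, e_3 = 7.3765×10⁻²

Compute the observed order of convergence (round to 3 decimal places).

1.275

p ≈ ln(e_3/e_2) / ln(e_2/e_1)
  = ln(7.3765×10⁻²/1.0478×10⁻¹) / ln(1.0478×10⁻¹/1.3799×10⁻¹)
  = ln(0.703999) / ln(0.75933)
  = -0.350978 / -0.275319 ≈ 1.274805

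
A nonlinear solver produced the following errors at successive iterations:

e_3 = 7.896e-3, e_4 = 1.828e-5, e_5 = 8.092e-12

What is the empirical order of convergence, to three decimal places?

2.411

p ≈ ln(e_5/e_4) / ln(e_4/e_3)
  = ln(8.092e-12/1.828e-5) / ln(1.828e-5/7.896e-3)
  = ln(4.4267e-07) / ln(0.0023151)
  = -14.630441 / -6.068302 ≈ 2.410961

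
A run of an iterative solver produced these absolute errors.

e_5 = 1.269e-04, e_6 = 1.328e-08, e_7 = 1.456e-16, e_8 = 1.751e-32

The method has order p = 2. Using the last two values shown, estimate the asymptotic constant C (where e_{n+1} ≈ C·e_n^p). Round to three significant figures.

C ≈ e_8 / e_7^2
  = 1.751e-32 / (1.456e-16)^2
  = 1.751e-32 / 2.11994e-32 ≈ 0.82597

0.826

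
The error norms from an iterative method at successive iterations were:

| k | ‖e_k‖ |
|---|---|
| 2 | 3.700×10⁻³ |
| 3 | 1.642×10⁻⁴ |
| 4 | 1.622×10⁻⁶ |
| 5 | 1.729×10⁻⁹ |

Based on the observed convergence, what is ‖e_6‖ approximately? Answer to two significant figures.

First estimate the order: p ≈ ln(‖e_5‖/‖e_4‖) / ln(‖e_4‖/‖e_3‖) = ln(1.729×10⁻⁹/1.622×10⁻⁶)/ln(1.622×10⁻⁶/1.642×10⁻⁴) = ln(0.00106597)/ln(0.0098782) ≈ 1.4822.
Then ‖e_6‖ ≈ ‖e_5‖·(‖e_5‖/‖e_4‖)^p = 1.729×10⁻⁹·(0.00106597)^1.4822 = 1.729×10⁻⁹·3.93119e-05 ≈ 6.797e-14.

6.8e-14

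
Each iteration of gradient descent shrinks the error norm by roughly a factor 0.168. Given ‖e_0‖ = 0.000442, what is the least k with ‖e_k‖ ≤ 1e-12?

12

After k steps, ‖e_k‖ ≈ 0.000442·0.168^k.
Need 0.168^k ≤ 1e-12/0.000442 = 2.26244e-09.
k ≥ ln(2.26244e-09)/ln(0.168) = -19.9068/-1.78379 = 11.160.
Smallest integer k = 12.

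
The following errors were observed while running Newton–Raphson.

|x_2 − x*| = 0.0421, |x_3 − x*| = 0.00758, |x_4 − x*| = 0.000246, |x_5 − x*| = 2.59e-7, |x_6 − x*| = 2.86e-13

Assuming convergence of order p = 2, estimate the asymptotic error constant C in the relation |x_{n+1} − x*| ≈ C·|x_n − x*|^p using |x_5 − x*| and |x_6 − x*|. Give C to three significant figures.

C ≈ |x_6 − x*| / |x_5 − x*|^2
  = 2.86e-13 / (2.59e-7)^2
  = 2.86e-13 / 6.7081e-14 ≈ 4.2635

4.26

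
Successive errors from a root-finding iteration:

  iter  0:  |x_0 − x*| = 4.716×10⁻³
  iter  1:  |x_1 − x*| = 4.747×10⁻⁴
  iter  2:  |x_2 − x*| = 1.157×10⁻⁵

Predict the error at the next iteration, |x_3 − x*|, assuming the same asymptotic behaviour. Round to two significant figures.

2.8e-8

First estimate the order: p ≈ ln(|x_2 − x*|/|x_1 − x*|) / ln(|x_1 − x*|/|x_0 − x*|) = ln(1.157×10⁻⁵/4.747×10⁻⁴)/ln(4.747×10⁻⁴/4.716×10⁻³) = ln(0.0243733)/ln(0.100657) ≈ 1.6177.
Then |x_3 − x*| ≈ |x_2 − x*|·(|x_2 − x*|/|x_1 − x*|)^p = 1.157×10⁻⁵·(0.0243733)^1.6177 = 1.157×10⁻⁵·0.0024576 ≈ 2.843e-08.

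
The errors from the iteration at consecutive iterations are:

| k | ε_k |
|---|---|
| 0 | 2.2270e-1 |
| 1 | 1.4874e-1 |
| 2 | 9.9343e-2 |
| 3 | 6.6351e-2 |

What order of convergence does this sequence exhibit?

1

Consecutive ratios: ε_3/ε_2 = 6.6351e-2/9.9343e-2 = 0.667898, ε_2/ε_1 = 9.9343e-2/1.4874e-1 = 0.667897.
p ≈ ln(0.667898)/ln(0.667897) = -0.4036/-0.4036 ≈ 1.00.
So the convergence is linear (order 1).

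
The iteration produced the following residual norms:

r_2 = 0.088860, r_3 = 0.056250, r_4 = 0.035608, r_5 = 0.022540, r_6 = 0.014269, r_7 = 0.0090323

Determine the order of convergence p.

1

Consecutive ratios: r_7/r_6 = 0.0090323/0.014269 = 0.633002, r_6/r_5 = 0.014269/0.022540 = 0.633052.
p ≈ ln(0.633002)/ln(0.633052) = -0.4573/-0.4572 ≈ 1.00.
So the convergence is linear (order 1).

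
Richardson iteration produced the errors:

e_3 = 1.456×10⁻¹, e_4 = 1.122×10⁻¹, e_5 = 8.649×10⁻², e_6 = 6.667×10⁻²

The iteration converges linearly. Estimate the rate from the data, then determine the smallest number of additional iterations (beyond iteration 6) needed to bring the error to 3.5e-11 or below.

83

Rate ρ ≈ e_6/e_5 = 6.667×10⁻²/8.649×10⁻² = 0.7708.
After j more steps, e_{6+j} ≈ 6.667×10⁻²·ρ^j; need ρ^j ≤ 3.5e-11/6.667×10⁻² = 5.24974e-10.
j ≥ ln(5.24974e-10)/ln(0.7708) = -21.3677/-0.26033 = 82.079.
So 83 more iterations are needed.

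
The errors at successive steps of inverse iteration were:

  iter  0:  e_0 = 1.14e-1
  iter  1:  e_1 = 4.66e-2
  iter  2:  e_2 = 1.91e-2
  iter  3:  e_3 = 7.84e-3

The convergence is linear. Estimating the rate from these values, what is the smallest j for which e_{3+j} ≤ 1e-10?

Rate ρ ≈ e_3/e_2 = 7.84e-3/1.91e-2 = 0.4105.
After j more steps, e_{3+j} ≈ 7.84e-3·ρ^j; need ρ^j ≤ 1e-10/7.84e-3 = 1.27551e-08.
j ≥ ln(1.27551e-08)/ln(0.4105) = -18.1773/-0.89038 = 20.415.
So 21 more iterations are needed.

21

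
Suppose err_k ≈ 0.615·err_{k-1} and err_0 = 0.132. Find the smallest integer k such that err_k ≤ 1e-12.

After k steps, err_k ≈ 0.132·0.615^k.
Need 0.615^k ≤ 1e-12/0.132 = 7.57576e-12.
k ≥ ln(7.57576e-12)/ln(0.615) = -25.6061/-0.48613 = 52.673.
Smallest integer k = 53.

53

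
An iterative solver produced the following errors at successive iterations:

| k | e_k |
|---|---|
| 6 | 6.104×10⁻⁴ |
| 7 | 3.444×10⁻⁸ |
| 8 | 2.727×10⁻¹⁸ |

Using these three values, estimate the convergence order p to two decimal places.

p ≈ ln(e_8/e_7) / ln(e_7/e_6)
  = ln(2.727×10⁻¹⁸/3.444×10⁻⁸) / ln(3.444×10⁻⁸/6.104×10⁻⁴)
  = ln(7.91812e-11) / ln(5.6422e-05)
  = -23.25928 / -9.78265 ≈ 2.37761

2.38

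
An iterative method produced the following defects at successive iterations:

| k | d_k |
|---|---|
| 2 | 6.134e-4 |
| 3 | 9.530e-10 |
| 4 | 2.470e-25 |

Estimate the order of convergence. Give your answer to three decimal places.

2.683

p ≈ ln(d_4/d_3) / ln(d_3/d_2)
  = ln(2.470e-25/9.530e-10) / ln(9.530e-10/6.134e-4)
  = ln(2.59182e-16) / ln(1.55364e-06)
  = -35.889001 / -13.374910 ≈ 2.683308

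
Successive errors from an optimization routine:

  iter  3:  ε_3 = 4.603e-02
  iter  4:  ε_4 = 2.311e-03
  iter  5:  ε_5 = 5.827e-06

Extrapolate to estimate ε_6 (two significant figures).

3.7e-11

First estimate the order: p ≈ ln(ε_5/ε_4) / ln(ε_4/ε_3) = ln(5.827e-06/2.311e-03)/ln(2.311e-03/4.603e-02) = ln(0.00252142)/ln(0.0502064) ≈ 1.9999.
Then ε_6 ≈ ε_5·(ε_5/ε_4)^p = 5.827e-06·(0.00252142)^1.9999 = 5.827e-06·6.36136e-06 ≈ 3.707e-11.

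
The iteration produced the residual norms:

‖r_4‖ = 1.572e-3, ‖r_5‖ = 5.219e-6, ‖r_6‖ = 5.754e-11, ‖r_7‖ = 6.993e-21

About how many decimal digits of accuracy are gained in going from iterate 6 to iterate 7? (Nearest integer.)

10

Digits gained ≈ log₁₀(‖r_6‖/‖r_7‖) = log₁₀(5.754e-11/6.993e-21) = log₁₀(8.22823e+09) ≈ 9.915.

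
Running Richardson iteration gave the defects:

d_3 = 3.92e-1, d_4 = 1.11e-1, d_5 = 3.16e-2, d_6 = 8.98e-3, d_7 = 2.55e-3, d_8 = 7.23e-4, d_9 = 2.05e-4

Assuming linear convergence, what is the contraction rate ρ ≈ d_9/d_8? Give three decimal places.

0.284

ρ ≈ d_9/d_8 = 2.05e-4/7.23e-4 = 0.28354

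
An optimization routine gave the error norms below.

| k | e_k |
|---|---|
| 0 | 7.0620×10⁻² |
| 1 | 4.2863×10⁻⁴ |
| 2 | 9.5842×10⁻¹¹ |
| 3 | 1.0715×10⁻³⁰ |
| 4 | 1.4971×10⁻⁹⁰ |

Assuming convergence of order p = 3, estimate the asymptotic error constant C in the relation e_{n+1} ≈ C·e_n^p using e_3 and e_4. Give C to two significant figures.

C ≈ e_4 / e_3^3
  = 1.4971×10⁻⁹⁰ / (1.0715×10⁻³⁰)^3
  = 1.4971×10⁻⁹⁰ / 1.2302e-90 ≈ 1.217

1.2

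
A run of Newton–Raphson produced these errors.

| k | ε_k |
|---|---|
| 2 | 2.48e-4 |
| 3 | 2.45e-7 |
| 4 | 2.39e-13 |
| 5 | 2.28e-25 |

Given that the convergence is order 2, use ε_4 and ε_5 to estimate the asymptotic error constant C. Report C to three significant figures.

3.99

C ≈ ε_5 / ε_4^2
  = 2.28e-25 / (2.39e-13)^2
  = 2.28e-25 / 5.7121e-26 ≈ 3.9915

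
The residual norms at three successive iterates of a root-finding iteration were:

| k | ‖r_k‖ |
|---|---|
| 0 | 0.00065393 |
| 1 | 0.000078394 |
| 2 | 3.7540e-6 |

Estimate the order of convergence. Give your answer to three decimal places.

1.433

p ≈ ln(‖r_2‖/‖r_1‖) / ln(‖r_1‖/‖r_0‖)
  = ln(3.7540e-6/0.000078394) / ln(0.000078394/0.00065393)
  = ln(0.0478863) / ln(0.119881)
  = -3.038926 / -2.121256 ≈ 1.432607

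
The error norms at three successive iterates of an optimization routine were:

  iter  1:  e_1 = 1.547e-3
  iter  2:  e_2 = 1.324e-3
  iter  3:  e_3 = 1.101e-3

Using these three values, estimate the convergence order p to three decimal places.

1.185

p ≈ ln(e_3/e_2) / ln(e_2/e_1)
  = ln(1.101e-3/1.324e-3) / ln(1.324e-3/1.547e-3)
  = ln(0.831571) / ln(0.85585)
  = -0.184439 / -0.155660 ≈ 1.184884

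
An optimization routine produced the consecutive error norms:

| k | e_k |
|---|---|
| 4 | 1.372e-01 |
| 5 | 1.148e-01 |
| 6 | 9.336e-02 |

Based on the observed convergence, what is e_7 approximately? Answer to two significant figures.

First estimate the order: p ≈ ln(e_6/e_5) / ln(e_5/e_4) = ln(9.336e-02/1.148e-01)/ln(1.148e-01/1.372e-01) = ln(0.81324)/ln(0.836735) ≈ 1.1598.
Then e_7 ≈ e_6·(e_6/e_5)^p = 9.336e-02·(0.81324)^1.1598 = 9.336e-02·0.786813 ≈ 0.07346.

7.3e-2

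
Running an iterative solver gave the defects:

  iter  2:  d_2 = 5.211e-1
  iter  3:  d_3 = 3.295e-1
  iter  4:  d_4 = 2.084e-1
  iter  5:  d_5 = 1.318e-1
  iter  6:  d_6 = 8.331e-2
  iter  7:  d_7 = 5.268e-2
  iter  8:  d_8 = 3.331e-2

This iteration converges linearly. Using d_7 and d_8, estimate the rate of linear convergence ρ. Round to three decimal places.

0.632

ρ ≈ d_8/d_7 = 3.331e-2/5.268e-2 = 0.63231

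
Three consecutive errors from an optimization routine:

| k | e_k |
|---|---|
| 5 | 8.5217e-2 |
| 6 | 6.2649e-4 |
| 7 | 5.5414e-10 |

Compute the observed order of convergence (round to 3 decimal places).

2.837

p ≈ ln(e_7/e_6) / ln(e_6/e_5)
  = ln(5.5414e-10/6.2649e-4) / ln(6.2649e-4/8.5217e-2)
  = ln(8.84515e-07) / ln(0.0073517)
  = -13.938226 / -4.912824 ≈ 2.837111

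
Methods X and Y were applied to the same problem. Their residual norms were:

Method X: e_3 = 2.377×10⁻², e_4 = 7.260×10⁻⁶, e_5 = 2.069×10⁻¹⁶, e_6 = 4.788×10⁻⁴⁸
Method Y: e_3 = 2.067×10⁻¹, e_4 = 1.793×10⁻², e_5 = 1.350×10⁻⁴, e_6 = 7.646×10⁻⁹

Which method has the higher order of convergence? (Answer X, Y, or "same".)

X

Method X: p ≈ ln(4.788×10⁻⁴⁸/2.069×10⁻¹⁶)/ln(2.069×10⁻¹⁶/7.260×10⁻⁶) ≈ 3.00.
Method Y: p ≈ ln(7.646×10⁻⁹/1.350×10⁻⁴)/ln(1.350×10⁻⁴/1.793×10⁻²) ≈ 2.00.
Method X has the higher order (≈3.0 vs ≈2.0).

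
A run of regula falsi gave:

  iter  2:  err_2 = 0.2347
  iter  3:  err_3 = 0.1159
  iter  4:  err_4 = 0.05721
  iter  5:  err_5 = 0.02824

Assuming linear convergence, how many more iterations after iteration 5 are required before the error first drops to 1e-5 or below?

Rate ρ ≈ err_5/err_4 = 0.02824/0.05721 = 0.4936.
After j more steps, err_{5+j} ≈ 0.02824·ρ^j; need ρ^j ≤ 1e-5/0.02824 = 0.000354108.
j ≥ ln(0.000354108)/ln(0.4936) = -7.9459/-0.70603 = 11.254.
So 12 more iterations are needed.

12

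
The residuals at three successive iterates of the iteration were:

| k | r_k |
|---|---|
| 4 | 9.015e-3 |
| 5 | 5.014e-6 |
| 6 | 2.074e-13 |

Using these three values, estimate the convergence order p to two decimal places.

2.27

p ≈ ln(r_6/r_5) / ln(r_5/r_4)
  = ln(2.074e-13/5.014e-6) / ln(5.014e-6/9.015e-3)
  = ln(4.13642e-08) / ln(0.000556184)
  = -17.00085 / -7.49441 ≈ 2.26847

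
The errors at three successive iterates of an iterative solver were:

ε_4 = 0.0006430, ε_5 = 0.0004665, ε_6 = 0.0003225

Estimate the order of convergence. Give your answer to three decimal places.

p ≈ ln(ε_6/ε_5) / ln(ε_5/ε_4)
  = ln(0.0003225/0.0004665) / ln(0.0004665/0.0006430)
  = ln(0.691318) / ln(0.725505)
  = -0.369155 / -0.320887 ≈ 1.150421

1.150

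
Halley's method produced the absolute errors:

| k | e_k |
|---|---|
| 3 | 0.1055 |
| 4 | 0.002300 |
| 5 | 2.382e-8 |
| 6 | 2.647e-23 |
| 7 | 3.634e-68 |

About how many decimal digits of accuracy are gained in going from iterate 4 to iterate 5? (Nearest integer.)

Digits gained ≈ log₁₀(e_4/e_5) = log₁₀(0.002300/2.382e-8) = log₁₀(96557.5) ≈ 4.985.

5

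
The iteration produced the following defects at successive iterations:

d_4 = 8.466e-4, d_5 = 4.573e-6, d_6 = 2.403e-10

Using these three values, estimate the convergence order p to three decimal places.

1.887

p ≈ ln(d_6/d_5) / ln(d_5/d_4)
  = ln(2.403e-10/4.573e-6) / ln(4.573e-6/8.466e-4)
  = ln(5.25476e-05) / ln(0.00540161)
  = -9.853791 / -5.221058 ≈ 1.887317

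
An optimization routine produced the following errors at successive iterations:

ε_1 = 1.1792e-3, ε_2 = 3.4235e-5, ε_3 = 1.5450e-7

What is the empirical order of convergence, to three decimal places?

1.526

p ≈ ln(ε_3/ε_2) / ln(ε_2/ε_1)
  = ln(1.5450e-7/3.4235e-5) / ln(3.4235e-5/1.1792e-3)
  = ln(0.00451293) / ln(0.0290324)
  = -5.400809 / -3.539343 ≈ 1.525935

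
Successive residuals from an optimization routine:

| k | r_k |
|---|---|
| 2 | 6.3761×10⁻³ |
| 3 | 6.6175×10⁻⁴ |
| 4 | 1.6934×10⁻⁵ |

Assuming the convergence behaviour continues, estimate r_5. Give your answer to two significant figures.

First estimate the order: p ≈ ln(r_4/r_3) / ln(r_3/r_2) = ln(1.6934×10⁻⁵/6.6175×10⁻⁴)/ln(6.6175×10⁻⁴/6.3761×10⁻³) = ln(0.0255897)/ln(0.103786) ≈ 1.6180.
Then r_5 ≈ r_4·(r_4/r_3)^p = 1.6934×10⁻⁵·(0.0255897)^1.6180 = 1.6934×10⁻⁵·0.00265613 ≈ 4.498e-08.

4.5e-8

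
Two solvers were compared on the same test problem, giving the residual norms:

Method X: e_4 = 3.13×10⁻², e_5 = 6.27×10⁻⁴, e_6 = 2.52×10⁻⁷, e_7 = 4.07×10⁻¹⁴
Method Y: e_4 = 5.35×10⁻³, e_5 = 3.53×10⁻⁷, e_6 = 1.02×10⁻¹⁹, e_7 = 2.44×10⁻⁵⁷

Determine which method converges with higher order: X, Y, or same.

Y

Method X: p ≈ ln(4.07×10⁻¹⁴/2.52×10⁻⁷)/ln(2.52×10⁻⁷/6.27×10⁻⁴) ≈ 2.00.
Method Y: p ≈ ln(2.44×10⁻⁵⁷/1.02×10⁻¹⁹)/ln(1.02×10⁻¹⁹/3.53×10⁻⁷) ≈ 3.00.
Method Y has the higher order (≈3.0 vs ≈2.0).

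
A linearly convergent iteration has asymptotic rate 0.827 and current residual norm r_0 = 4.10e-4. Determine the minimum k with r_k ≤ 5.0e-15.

After k steps, r_k ≈ 4.10e-4·0.827^k.
Need 0.827^k ≤ 5.0e-15/4.10e-4 = 1.21951e-11.
k ≥ ln(1.21951e-11)/ln(0.827) = -25.1300/-0.18995 = 132.298.
Smallest integer k = 133.

133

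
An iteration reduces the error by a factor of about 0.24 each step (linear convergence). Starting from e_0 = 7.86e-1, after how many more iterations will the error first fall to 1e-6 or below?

After k steps, e_k ≈ 7.86e-1·0.24^k.
Need 0.24^k ≤ 1e-6/7.86e-1 = 1.27226e-06.
k ≥ ln(1.27226e-06)/ln(0.24) = -13.5747/-1.42712 = 9.512.
Smallest integer k = 10.

10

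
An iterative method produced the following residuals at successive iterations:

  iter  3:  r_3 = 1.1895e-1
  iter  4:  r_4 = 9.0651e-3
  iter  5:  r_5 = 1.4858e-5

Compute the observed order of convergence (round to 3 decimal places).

p ≈ ln(r_5/r_4) / ln(r_4/r_3)
  = ln(1.4858e-5/9.0651e-3) / ln(9.0651e-3/1.1895e-1)
  = ln(0.00163903) / ln(0.0762093)
  = -6.413651 / -2.574272 ≈ 2.491443

2.491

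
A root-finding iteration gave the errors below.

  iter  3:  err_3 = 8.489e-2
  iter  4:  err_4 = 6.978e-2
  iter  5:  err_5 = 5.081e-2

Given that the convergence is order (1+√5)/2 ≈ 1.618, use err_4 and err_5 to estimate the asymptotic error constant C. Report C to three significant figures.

3.77

C ≈ err_5 / err_4^1.618
  = 5.081e-2 / (6.978e-2)^1.618
  = 5.081e-2 / 0.0134635 ≈ 3.7739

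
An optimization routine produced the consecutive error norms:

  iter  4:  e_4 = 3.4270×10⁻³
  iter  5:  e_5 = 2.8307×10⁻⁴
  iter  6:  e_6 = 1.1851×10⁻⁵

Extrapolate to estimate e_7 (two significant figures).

2.1e-7

First estimate the order: p ≈ ln(e_6/e_5) / ln(e_5/e_4) = ln(1.1851×10⁻⁵/2.8307×10⁻⁴)/ln(2.8307×10⁻⁴/3.4270×10⁻³) = ln(0.041866)/ln(0.0825999) ≈ 1.2725.
Then e_7 ≈ e_6·(e_6/e_5)^p = 1.1851×10⁻⁵·(0.041866)^1.2725 = 1.1851×10⁻⁵·0.0176327 ≈ 2.09e-07.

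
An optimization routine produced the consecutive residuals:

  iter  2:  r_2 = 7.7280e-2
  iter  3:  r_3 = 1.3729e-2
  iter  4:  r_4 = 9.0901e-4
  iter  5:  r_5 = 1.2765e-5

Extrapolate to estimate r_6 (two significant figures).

First estimate the order: p ≈ ln(r_5/r_4) / ln(r_4/r_3) = ln(1.2765e-5/9.0901e-4)/ln(9.0901e-4/1.3729e-2) = ln(0.0140427)/ln(0.0662109) ≈ 1.5712.
Then r_6 ≈ r_5·(r_5/r_4)^p = 1.2765e-5·(0.0140427)^1.5712 = 1.2765e-5·0.00122822 ≈ 1.568e-08.

1.6e-8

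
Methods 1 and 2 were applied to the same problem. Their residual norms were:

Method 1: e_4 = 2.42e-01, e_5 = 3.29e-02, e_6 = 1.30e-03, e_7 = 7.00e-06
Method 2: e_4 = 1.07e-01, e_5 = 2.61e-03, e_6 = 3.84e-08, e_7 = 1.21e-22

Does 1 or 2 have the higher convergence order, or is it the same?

Method 1: p ≈ ln(7.00e-06/1.30e-03)/ln(1.30e-03/3.29e-02) ≈ 1.62.
Method 2: p ≈ ln(1.21e-22/3.84e-08)/ln(3.84e-08/2.61e-03) ≈ 3.00.
Method 2 has the higher order (≈3.0 vs ≈1.6).

2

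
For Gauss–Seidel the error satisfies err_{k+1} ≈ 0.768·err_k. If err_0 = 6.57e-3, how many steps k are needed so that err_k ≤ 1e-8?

After k steps, err_k ≈ 6.57e-3·0.768^k.
Need 0.768^k ≤ 1e-8/6.57e-3 = 1.52207e-06.
k ≥ ln(1.52207e-06)/ln(0.768) = -13.3954/-0.26397 = 50.746.
Smallest integer k = 51.

51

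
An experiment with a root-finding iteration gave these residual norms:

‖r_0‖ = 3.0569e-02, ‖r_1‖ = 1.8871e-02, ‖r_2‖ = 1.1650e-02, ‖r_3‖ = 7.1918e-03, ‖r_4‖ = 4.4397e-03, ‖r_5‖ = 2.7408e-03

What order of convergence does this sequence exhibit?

1

Consecutive ratios: ‖r_5‖/‖r_4‖ = 2.7408e-03/4.4397e-03 = 0.617339, ‖r_4‖/‖r_3‖ = 4.4397e-03/7.1918e-03 = 0.617328.
p ≈ ln(0.617339)/ln(0.617328) = -0.4823/-0.4824 ≈ 1.00.
So the convergence is linear (order 1).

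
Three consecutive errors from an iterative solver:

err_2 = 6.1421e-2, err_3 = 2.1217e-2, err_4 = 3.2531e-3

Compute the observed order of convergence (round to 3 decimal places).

1.764

p ≈ ln(err_4/err_3) / ln(err_3/err_2)
  = ln(3.2531e-3/2.1217e-2) / ln(2.1217e-2/6.1421e-2)
  = ln(0.153325) / ln(0.345436)
  = -1.875195 / -1.062948 ≈ 1.764146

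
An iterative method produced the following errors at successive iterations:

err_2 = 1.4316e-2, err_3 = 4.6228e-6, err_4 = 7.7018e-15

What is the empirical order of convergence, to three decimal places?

p ≈ ln(err_4/err_3) / ln(err_3/err_2)
  = ln(7.7018e-15/4.6228e-6) / ln(4.6228e-6/1.4316e-2)
  = ln(1.66605e-09) / ln(0.000322911)
  = -20.212810 / -8.038134 ≈ 2.514615

2.515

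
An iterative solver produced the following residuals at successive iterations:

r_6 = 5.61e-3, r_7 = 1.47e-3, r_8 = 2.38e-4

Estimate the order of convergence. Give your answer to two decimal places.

p ≈ ln(r_8/r_7) / ln(r_7/r_6)
  = ln(2.38e-4/1.47e-3) / ln(1.47e-3/5.61e-3)
  = ln(0.161905) / ln(0.262032)
  = -1.82075 / -1.33929 ≈ 1.35949

1.36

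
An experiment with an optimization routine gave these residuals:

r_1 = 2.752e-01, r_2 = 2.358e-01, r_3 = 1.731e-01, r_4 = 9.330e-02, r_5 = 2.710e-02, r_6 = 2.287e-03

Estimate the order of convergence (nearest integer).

2

Consecutive ratios: r_6/r_5 = 2.287e-03/2.710e-02 = 0.0843911, r_5/r_4 = 2.710e-02/9.330e-02 = 0.290461.
p ≈ ln(0.0843911)/ln(0.290461) = -2.4723/-1.2363 ≈ 2.00.
So the convergence is quadratic (order 2).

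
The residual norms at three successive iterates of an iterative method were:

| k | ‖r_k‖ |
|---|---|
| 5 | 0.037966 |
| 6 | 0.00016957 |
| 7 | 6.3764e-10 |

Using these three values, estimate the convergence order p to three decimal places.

2.308

p ≈ ln(‖r_7‖/‖r_6‖) / ln(‖r_6‖/‖r_5‖)
  = ln(6.3764e-10/0.00016957) / ln(0.00016957/0.037966)
  = ln(3.76033e-06) / ln(0.00446636)
  = -12.491004 / -5.411182 ≈ 2.308369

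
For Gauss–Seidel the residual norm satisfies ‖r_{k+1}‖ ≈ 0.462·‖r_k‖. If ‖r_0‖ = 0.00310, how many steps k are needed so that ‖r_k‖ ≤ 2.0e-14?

After k steps, ‖r_k‖ ≈ 0.00310·0.462^k.
Need 0.462^k ≤ 2.0e-14/0.00310 = 6.45161e-12.
k ≥ ln(6.45161e-12)/ln(0.462) = -25.7667/-0.77219 = 33.368.
Smallest integer k = 34.

34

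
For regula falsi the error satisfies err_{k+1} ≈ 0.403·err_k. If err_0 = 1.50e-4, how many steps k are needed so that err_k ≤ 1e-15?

After k steps, err_k ≈ 1.50e-4·0.403^k.
Need 0.403^k ≤ 1e-15/1.50e-4 = 6.66667e-12.
k ≥ ln(6.66667e-12)/ln(0.403) = -25.7339/-0.90882 = 28.316.
Smallest integer k = 29.

29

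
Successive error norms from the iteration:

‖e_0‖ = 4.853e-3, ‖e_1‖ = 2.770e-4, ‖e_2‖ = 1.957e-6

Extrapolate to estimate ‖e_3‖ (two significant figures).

3.7e-10

First estimate the order: p ≈ ln(‖e_2‖/‖e_1‖) / ln(‖e_1‖/‖e_0‖) = ln(1.957e-6/2.770e-4)/ln(2.770e-4/4.853e-3) = ln(0.00706498)/ln(0.0570781) ≈ 1.7297.
Then ‖e_3‖ ≈ ‖e_2‖·(‖e_2‖/‖e_1‖)^p = 1.957e-6·(0.00706498)^1.7297 = 1.957e-6·0.000190374 ≈ 3.726e-10.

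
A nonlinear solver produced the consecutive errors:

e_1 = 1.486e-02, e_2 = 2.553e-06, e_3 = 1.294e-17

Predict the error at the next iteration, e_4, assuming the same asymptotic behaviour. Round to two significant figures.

First estimate the order: p ≈ ln(e_3/e_2) / ln(e_2/e_1) = ln(1.294e-17/2.553e-06)/ln(2.553e-06/1.486e-02) = ln(5.06855e-12)/ln(0.000171803) ≈ 3.0001.
Then e_4 ≈ e_3·(e_3/e_2)^p = 1.294e-17·(5.06855e-12)^3.0001 = 1.294e-17·1.29874e-34 ≈ 1.681e-51.

1.7e-51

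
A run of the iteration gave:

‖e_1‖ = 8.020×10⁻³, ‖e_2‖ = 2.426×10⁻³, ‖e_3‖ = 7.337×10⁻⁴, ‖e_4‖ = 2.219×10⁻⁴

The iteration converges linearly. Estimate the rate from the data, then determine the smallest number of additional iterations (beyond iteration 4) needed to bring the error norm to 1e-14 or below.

20

Rate ρ ≈ ‖e_4‖/‖e_3‖ = 2.219×10⁻⁴/7.337×10⁻⁴ = 0.3024.
After j more steps, ‖e_{4+j}‖ ≈ 2.219×10⁻⁴·ρ^j; need ρ^j ≤ 1e-14/2.219×10⁻⁴ = 4.50653e-11.
j ≥ ln(4.50653e-11)/ln(0.3024) = -23.8229/-1.19600 = 19.919.
So 20 more iterations are needed.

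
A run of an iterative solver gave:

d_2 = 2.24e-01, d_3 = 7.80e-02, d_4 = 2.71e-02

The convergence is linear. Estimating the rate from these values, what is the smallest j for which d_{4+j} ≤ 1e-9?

17

Rate ρ ≈ d_4/d_3 = 2.71e-02/7.80e-02 = 0.3474.
After j more steps, d_{4+j} ≈ 2.71e-02·ρ^j; need ρ^j ≤ 1e-9/2.71e-02 = 3.69004e-08.
j ≥ ln(3.69004e-08)/ln(0.3474) = -17.1150/-1.05728 = 16.188.
So 17 more iterations are needed.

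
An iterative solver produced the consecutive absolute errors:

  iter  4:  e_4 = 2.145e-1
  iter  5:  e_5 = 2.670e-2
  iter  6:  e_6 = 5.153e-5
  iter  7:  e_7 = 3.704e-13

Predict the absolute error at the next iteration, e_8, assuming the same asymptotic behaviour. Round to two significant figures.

1.4e-37

First estimate the order: p ≈ ln(e_7/e_6) / ln(e_6/e_5) = ln(3.704e-13/5.153e-5)/ln(5.153e-5/2.670e-2) = ln(7.18805e-09)/ln(0.00192996) ≈ 3.0000.
Then e_8 ≈ e_7·(e_7/e_6)^p = 3.704e-13·(7.18805e-09)^3.0000 = 3.704e-13·3.71393e-25 ≈ 1.376e-37.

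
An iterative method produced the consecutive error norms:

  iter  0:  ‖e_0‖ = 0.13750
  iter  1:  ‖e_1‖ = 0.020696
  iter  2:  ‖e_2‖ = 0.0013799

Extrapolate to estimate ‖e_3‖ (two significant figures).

2.9e-5

First estimate the order: p ≈ ln(‖e_2‖/‖e_1‖) / ln(‖e_1‖/‖e_0‖) = ln(0.0013799/0.020696)/ln(0.020696/0.13750) = ln(0.0666747)/ln(0.150516) ≈ 1.4300.
Then ‖e_3‖ ≈ ‖e_2‖·(‖e_2‖/‖e_1‖)^p = 0.0013799·(0.0666747)^1.4300 = 0.0013799·0.0208096 ≈ 2.872e-05.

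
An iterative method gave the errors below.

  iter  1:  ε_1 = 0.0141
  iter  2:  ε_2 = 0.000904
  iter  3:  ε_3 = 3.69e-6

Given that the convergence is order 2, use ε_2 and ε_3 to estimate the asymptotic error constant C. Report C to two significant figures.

4.5

C ≈ ε_3 / ε_2^2
  = 3.69e-6 / (0.000904)^2
  = 3.69e-6 / 8.17216e-07 ≈ 4.5153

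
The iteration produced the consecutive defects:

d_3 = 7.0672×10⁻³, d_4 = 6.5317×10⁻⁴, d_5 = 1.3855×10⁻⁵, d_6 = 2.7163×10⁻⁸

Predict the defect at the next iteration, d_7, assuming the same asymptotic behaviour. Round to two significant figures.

1.1e-12

First estimate the order: p ≈ ln(d_6/d_5) / ln(d_5/d_4) = ln(2.7163×10⁻⁸/1.3855×10⁻⁵)/ln(1.3855×10⁻⁵/6.5317×10⁻⁴) = ln(0.00196052)/ln(0.0212119) ≈ 1.6180.
Then d_7 ≈ d_6·(d_6/d_5)^p = 2.7163×10⁻⁸·(0.00196052)^1.6180 = 2.7163×10⁻⁸·4.15965e-05 ≈ 1.13e-12.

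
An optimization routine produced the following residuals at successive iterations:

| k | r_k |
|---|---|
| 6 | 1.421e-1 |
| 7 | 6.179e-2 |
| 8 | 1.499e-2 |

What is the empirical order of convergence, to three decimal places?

1.701

p ≈ ln(r_8/r_7) / ln(r_7/r_6)
  = ln(1.499e-2/6.179e-2) / ln(6.179e-2/1.421e-1)
  = ln(0.242596) / ln(0.434835)
  = -1.416358 / -0.832789 ≈ 1.700741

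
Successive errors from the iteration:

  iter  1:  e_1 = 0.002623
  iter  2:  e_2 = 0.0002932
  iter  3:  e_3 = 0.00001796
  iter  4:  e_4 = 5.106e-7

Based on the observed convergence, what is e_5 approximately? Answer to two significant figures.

5.5e-9

First estimate the order: p ≈ ln(e_4/e_3) / ln(e_3/e_2) = ln(5.106e-7/0.00001796)/ln(0.00001796/0.0002932) = ln(0.0284298)/ln(0.0612551) ≈ 1.2749.
Then e_5 ≈ e_4·(e_4/e_3)^p = 5.106e-7·(0.0284298)^1.2749 = 5.106e-7·0.0106836 ≈ 5.455e-09.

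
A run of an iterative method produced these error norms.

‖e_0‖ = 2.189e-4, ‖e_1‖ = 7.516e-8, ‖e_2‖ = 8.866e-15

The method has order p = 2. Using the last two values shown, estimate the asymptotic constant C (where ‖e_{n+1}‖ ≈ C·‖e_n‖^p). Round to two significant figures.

1.6

C ≈ ‖e_2‖ / ‖e_1‖^2
  = 8.866e-15 / (7.516e-8)^2
  = 8.866e-15 / 5.64903e-15 ≈ 1.5695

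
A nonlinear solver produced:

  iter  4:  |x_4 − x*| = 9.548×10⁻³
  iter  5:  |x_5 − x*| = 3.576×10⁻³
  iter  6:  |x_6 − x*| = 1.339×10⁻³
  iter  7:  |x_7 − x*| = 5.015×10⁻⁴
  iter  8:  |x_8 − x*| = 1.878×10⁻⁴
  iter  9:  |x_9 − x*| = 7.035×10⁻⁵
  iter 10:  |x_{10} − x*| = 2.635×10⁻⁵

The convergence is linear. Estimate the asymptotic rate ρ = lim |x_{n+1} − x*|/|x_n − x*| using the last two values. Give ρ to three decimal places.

ρ ≈ |x_{10} − x*|/|x_9 − x*| = 2.635×10⁻⁵/7.035×10⁻⁵ = 0.37456

0.375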